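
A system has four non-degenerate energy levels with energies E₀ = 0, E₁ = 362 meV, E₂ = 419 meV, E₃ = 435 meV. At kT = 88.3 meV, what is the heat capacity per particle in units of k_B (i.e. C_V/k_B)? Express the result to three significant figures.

Eᵢ/kT = 0, 4.0997, 4.7452, 4.9264.
Z = Σ e^(−Eᵢ/kT) = e^(−0) + e^(−4.0997) + e^(−4.7452) + e^(−4.9264) = 1.0000 + 0.016578 + 0.0086933 + 0.0072526 = 1.0325.
⟨E⟩ = 12.396 meV, ⟨E²⟩ = 4911.4 meV².
C_V/k_B = (⟨E²⟩ − ⟨E⟩²)/(kT)² = (4911.4 − 153.66)/7796.9 = 0.610.

0.610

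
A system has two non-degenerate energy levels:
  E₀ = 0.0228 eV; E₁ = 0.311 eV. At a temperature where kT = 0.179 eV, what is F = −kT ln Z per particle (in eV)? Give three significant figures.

Eᵢ/kT = 0.12737, 1.7374.
Z = Σ e^(−Eᵢ/kT) = e^(−0.12737) + e^(−1.7374) = 0.88041 + 0.17598 = 1.0564.
F = −kT ln Z = −0.179 × ln(1.0564) = −0.179 × 0.054867 = -0.00982 eV.

-0.00982 eV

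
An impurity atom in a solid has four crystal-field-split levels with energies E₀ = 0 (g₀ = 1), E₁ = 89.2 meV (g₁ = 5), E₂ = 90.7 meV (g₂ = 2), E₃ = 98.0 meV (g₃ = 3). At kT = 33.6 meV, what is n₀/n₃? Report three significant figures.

n₀/n₃ = (g₀/g₃) exp[−(E₀−E₃)/kT] = (1/3) × exp(−(-98.0 meV)/(33.6 meV)) = (1/3) × exp(2.9167) = 6.16.

6.16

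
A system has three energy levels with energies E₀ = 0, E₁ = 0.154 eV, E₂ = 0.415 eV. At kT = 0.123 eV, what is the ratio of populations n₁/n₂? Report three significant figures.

n₁/n₂ = exp[−(E₁−E₂)/kT] = exp(−(-0.261 eV)/(0.123 eV)) = exp(2.1220) = 8.35.

8.35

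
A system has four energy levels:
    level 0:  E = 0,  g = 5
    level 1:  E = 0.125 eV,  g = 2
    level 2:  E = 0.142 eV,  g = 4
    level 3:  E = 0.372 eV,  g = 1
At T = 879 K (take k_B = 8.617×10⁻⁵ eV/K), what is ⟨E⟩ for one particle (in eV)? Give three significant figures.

k_BT = 8.617×10⁻⁵ × 879 K = 0.075743 eV.
Eᵢ/kT = 0, 1.6503, 1.8748, 4.9113.
Z = Σ gᵢe^(−Eᵢ/kT) = 5·e^(−0) + 2·e^(−1.6503) + 4·e^(−1.8748) + 1·e^(−4.9113) = 5.0000 + 0.38398 + 0.61354 + 0.0073629 = 6.0049.
⟨E⟩ = Σ Eᵢ gᵢe^(−Eᵢ/kT) / Z = (0·5.0000 + 0.125·0.38398 + 0.142·0.61354 + 0.372·0.0073629) / 6.0049 = 0.0230 eV.

0.0230 eV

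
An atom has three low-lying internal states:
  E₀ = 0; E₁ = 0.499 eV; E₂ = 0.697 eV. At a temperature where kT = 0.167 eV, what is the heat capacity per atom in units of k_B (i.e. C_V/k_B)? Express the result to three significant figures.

Eᵢ/kT = 0, 2.9880, 4.1737.
Z = Σ e^(−Eᵢ/kT) = e^(−0) + e^(−2.9880) + e^(−4.1737) = 1.0000 + 0.050388 + 0.015395 = 1.0658.
⟨E⟩ = 0.033659 eV, ⟨E²⟩ = 0.018789 eV².
C_V/k_B = (⟨E²⟩ − ⟨E⟩²)/(kT)² = (0.018789 − 0.0011329)/0.027889 = 0.633.

0.633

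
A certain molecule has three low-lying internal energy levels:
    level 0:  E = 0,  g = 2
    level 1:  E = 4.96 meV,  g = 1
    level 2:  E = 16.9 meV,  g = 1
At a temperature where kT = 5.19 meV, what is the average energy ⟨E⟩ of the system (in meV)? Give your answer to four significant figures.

Eᵢ/kT = 0, 0.955684, 3.25626.
Z = Σ gᵢe^(−Eᵢ/kT) = 2·e^(−0) + 1·e^(−0.955684) + 1·e^(−3.25626) = 2.00000 + 0.384549 + 0.0385322 = 2.42308.
⟨E⟩ = Σ Eᵢ gᵢe^(−Eᵢ/kT) / Z = (0·2.00000 + 4.96·0.384549 + 16.9·0.0385322) / 2.42308 = 1.056 meV.

1.056 meV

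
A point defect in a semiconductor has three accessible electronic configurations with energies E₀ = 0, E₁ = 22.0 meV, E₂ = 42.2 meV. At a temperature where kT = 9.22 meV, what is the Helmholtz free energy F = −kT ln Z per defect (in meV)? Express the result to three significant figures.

-0.898 meV

Eᵢ/kT = 0, 2.3861, 4.5770.
Z = Σ e^(−Eᵢ/kT) = e^(−0) + e^(−2.3861) + e^(−4.5770) = 1.0000 + 0.091988 + 0.010286 = 1.1023.
F = −kT ln Z = −9.22 × ln(1.1023) = −9.22 × 0.097399 = -0.898 meV.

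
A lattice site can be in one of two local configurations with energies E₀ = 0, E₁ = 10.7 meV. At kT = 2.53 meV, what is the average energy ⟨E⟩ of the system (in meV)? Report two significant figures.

Eᵢ/kT = 0, 4.229.
Z = Σ e^(−Eᵢ/kT) = e^(−0) + e^(−4.229) = 1.000 + 0.01457 = 1.015.
⟨E⟩ = Σ Eᵢ e^(−Eᵢ/kT) / Z = (0·1.000 + 10.7·0.01457) / 1.015 = 0.15 meV.

0.15 meV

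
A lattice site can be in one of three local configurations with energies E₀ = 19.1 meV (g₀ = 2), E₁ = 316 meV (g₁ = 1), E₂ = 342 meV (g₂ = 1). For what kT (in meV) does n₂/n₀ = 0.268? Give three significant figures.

n₂/n₀ = (g₂/g₀) exp[−(E₂−E₀)/kT] = 0.268.
⇒ (E₂−E₀)/kT = ln((1/2)/0.268) = ln(1.8657) = 0.62364.
kT = 322.9 meV / 0.62364 = 518 meV.

518 meV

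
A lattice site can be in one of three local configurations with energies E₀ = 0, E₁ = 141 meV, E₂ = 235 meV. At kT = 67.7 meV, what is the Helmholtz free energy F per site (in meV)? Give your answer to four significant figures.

Eᵢ/kT = 0, 2.08272, 3.47120.
Z = Σ e^(−Eᵢ/kT) = e^(−0) + e^(−2.08272) + e^(−3.47120) = 1.00000 + 0.124591 + 0.0310797 = 1.15567.
F = −kT ln Z = −67.7 × ln(1.15567) = −67.7 × 0.144680 = -9.795 meV.

-9.795 meV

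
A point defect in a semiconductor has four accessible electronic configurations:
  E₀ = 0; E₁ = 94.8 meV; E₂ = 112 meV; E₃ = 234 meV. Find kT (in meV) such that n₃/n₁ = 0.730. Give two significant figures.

440 meV

n₃/n₁ = exp[−(E₃−E₁)/kT] = 0.730.
⇒ (E₃−E₁)/kT = ln(1/0.730) = ln(1.370) = 0.3148.
kT = 139.2 meV / 0.3148 = 440 meV.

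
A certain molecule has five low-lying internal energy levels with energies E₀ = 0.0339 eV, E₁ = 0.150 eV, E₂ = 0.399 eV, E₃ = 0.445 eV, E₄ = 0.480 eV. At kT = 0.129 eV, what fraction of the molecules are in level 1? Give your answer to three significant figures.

0.264

Eᵢ/kT = 0.26279, 1.1628, 3.0930, 3.4496, 3.7209.
Z = Σ e^(−Eᵢ/kT) = e^(−0.26279) + e^(−1.1628) + e^(−3.0930) + e^(−3.4496) + e^(−3.7209) = 0.76890 + 0.31261 + 0.045366 + 0.031758 + 0.024212 = 1.1828.
P₁ = e^(−E₁/kT) / Z = 0.31261/1.1828 = 0.264.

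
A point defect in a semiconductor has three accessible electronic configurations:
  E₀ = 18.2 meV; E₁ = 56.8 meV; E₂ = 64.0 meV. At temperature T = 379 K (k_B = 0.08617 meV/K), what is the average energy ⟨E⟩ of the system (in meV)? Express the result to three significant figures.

33.1 meV

k_BT = 0.08617 × 379 K = 32.658 meV.
Eᵢ/kT = 0.55729, 1.7392, 1.9597.
Z = Σ e^(−Eᵢ/kT) = e^(−0.55729) + e^(−1.7392) + e^(−1.9597) = 0.57276 + 0.17566 + 0.14090 = 0.88932.
⟨E⟩ = Σ Eᵢ e^(−Eᵢ/kT) / Z = (18.2·0.57276 + 56.8·0.17566 + 64.0·0.14090) / 0.88932 = 33.1 meV.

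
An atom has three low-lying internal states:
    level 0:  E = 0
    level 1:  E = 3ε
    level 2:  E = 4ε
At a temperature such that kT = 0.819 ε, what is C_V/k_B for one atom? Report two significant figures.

Eᵢ/kT = 0, 3.663, 4.884.
Z = Σ e^(−Eᵢ/kT) = e^(−0) + e^(−3.663) + e^(−4.884) = 1.000 + 0.02566 + 0.007567 = 1.033.
⟨E⟩ = 0.1038 ε, ⟨E²⟩ = 0.3408 ε².
C_V/k_B = (⟨E²⟩ − ⟨E⟩²)/(kT)² = (0.3408 − 0.01077)/0.6708 = 0.49.

0.49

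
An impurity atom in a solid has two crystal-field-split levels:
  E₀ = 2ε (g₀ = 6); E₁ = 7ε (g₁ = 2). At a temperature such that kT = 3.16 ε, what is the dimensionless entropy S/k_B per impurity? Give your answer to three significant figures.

1.96

Eᵢ/kT = 0.63291, 2.2152.
Z = Σ gᵢe^(−Eᵢ/kT) = 6·e^(−0.63291) + 2·e^(−2.2152) = 3.1863 + 0.21826 = 3.4046.
⟨E⟩ = Σ EᵢPᵢ = 2.3205 ε.
S/k_B = ln Z + ⟨E⟩/kT = ln(3.4046) + 2.3205/3.16 = 1.2251 + 0.73434 = 1.96.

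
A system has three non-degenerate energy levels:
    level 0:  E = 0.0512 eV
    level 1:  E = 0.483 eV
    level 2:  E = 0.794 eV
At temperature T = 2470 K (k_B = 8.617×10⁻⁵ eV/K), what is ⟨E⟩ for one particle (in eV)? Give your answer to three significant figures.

k_BT = 8.617×10⁻⁵ × 2470 K = 0.21284 eV.
Eᵢ/kT = 0.24056, 2.2693, 3.7305.
Z = Σ e^(−Eᵢ/kT) = e^(−0.24056) + e^(−2.2693) + e^(−3.7305) = 0.78619 + 0.10338 + 0.023981 = 0.91355.
⟨E⟩ = Σ Eᵢ e^(−Eᵢ/kT) / Z = (0.0512·0.78619 + 0.483·0.10338 + 0.794·0.023981) / 0.91355 = 0.120 eV.

0.120 eV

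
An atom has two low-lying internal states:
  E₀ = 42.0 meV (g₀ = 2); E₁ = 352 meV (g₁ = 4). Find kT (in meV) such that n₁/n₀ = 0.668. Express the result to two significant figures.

280 meV

n₁/n₀ = (g₁/g₀) exp[−(E₁−E₀)/kT] = 0.668.
⇒ (E₁−E₀)/kT = ln((4/2)/0.668) = ln(2.994) = 1.097.
kT = 310.0 meV / 1.097 = 280 meV.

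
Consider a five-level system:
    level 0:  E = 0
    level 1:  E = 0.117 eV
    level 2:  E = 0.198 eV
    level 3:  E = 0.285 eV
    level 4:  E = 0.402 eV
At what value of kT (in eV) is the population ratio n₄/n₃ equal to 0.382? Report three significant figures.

0.122 eV

n₄/n₃ = exp[−(E₄−E₃)/kT] = 0.382.
⇒ (E₄−E₃)/kT = ln(1/0.382) = ln(2.6178) = 0.96233.
kT = 0.117 eV / 0.96233 = 0.122 eV.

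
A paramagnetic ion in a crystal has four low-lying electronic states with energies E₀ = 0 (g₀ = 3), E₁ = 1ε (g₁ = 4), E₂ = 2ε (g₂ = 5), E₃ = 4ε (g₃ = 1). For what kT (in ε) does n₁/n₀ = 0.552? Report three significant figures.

n₁/n₀ = (g₁/g₀) exp[−(E₁−E₀)/kT] = 0.552.
⇒ (E₁−E₀)/kT = ln((4/3)/0.552) = ln(2.4155) = 0.88191.
kT = 1ε / 0.88191 = 1.13 ε.

1.13 ε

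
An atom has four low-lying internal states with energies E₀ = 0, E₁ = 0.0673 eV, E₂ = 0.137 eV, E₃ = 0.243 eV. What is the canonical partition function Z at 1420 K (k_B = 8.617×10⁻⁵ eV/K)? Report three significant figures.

k_BT = 8.617×10⁻⁵ × 1420 K = 0.12236 eV.
Eᵢ/kT = 0, 0.55002, 1.1196, 1.9859.
Z = Σ e^(−Eᵢ/kT) = e^(−0) + e^(−0.55002) + e^(−1.1196) + e^(−1.9859) = 1.0000 + 0.57694 + 0.32641 + 0.13726 = 2.0406.

Z = 2.04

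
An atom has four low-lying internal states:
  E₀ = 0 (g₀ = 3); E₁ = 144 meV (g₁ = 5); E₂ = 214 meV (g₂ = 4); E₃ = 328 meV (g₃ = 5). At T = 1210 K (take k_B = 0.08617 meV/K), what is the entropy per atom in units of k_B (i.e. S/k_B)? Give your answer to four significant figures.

k_BT = 0.08617 × 1210 K = 104.266 meV.
Eᵢ/kT = 0, 1.38108, 2.05244, 3.14580.
Z = Σ gᵢe^(−Eᵢ/kT) = 3·e^(−0) + 5·e^(−1.38108) + 4·e^(−2.05244) + 5·e^(−3.14580) = 3.00000 + 1.25653 + 0.513685 + 0.215162 = 4.98538.
⟨E⟩ = Σ EᵢPᵢ = 72.5004 meV.
S/k_B = ln Z + ⟨E⟩/kT = ln(4.98538) + 72.5004/104.266 = 1.60651 + 0.695341 = 2.302.

2.302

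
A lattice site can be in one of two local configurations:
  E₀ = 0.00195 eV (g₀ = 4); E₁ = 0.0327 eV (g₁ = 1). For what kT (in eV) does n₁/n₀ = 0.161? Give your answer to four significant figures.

n₁/n₀ = (g₁/g₀) exp[−(E₁−E₀)/kT] = 0.161.
⇒ (E₁−E₀)/kT = ln((1/4)/0.161) = ln(1.55280) = 0.440060.
kT = 0.03075 eV / 0.440060 = 0.06988 eV.

0.06988 eV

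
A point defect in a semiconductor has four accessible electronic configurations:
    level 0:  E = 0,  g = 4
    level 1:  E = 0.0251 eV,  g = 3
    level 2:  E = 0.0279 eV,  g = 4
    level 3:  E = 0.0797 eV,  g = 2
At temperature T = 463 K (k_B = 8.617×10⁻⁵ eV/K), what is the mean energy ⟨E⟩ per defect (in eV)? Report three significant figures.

k_BT = 8.617×10⁻⁵ × 463 K = 0.039897 eV.
Eᵢ/kT = 0, 0.62912, 0.69930, 1.9976.
Z = Σ gᵢe^(−Eᵢ/kT) = 4·e^(−0) + 3·e^(−0.62912) + 4·e^(−0.69930) + 2·e^(−1.9976) = 4.0000 + 1.5992 + 1.9877 + 0.27132 = 7.8582.
⟨E⟩ = Σ Eᵢ gᵢe^(−Eᵢ/kT) / Z = (0·4.0000 + 0.0251·1.5992 + 0.0279·1.9877 + 0.0797·0.27132) / 7.8582 = 0.0149 eV.

0.0149 eV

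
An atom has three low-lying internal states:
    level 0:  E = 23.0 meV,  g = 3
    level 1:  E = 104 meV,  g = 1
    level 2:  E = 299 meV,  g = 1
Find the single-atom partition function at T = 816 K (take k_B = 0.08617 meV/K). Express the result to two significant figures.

Z = 2.4

k_BT = 0.08617 × 816 K = 70.31 meV.
Eᵢ/kT = 0.3271, 1.479, 4.253.
Z = Σ gᵢe^(−Eᵢ/kT) = 3·e^(−0.3271) + 1·e^(−1.479) + 1·e^(−4.253) = 2.163 + 0.2279 + 0.01422 = 2.405.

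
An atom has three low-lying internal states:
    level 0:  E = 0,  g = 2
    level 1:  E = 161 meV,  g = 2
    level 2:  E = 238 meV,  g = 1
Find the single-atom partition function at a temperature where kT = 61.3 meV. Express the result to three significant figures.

Z = 2.17

Eᵢ/kT = 0, 2.6264, 3.8825.
Z = Σ gᵢe^(−Eᵢ/kT) = 2·e^(−0) + 2·e^(−2.6264) + 1·e^(−3.8825) = 2.0000 + 0.14468 + 0.020599 = 2.1653.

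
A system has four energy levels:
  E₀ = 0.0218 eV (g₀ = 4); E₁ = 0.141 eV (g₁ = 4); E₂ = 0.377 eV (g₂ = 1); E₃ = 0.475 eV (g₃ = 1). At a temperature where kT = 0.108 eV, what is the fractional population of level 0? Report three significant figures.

0.744

Eᵢ/kT = 0.20185, 1.3056, 3.4907, 4.3981.
Z = Σ gᵢe^(−Eᵢ/kT) = 4·e^(−0.20185) + 4·e^(−1.3056) + 1·e^(−3.4907) + 1·e^(−4.3981) = 3.2689 + 1.0840 + 0.030480 + 0.012301 = 4.3957.
P₀ = g₀ e^(−E₀/kT) / Z = 3.2689/4.3957 = 0.744.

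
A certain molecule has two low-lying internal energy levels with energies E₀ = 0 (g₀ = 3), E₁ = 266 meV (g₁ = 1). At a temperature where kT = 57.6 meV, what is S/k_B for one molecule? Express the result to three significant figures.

Eᵢ/kT = 0, 4.6181.
Z = Σ gᵢe^(−Eᵢ/kT) = 3·e^(−0) + 1·e^(−4.6181) = 3.0000 + 0.0098715 = 3.0099.
⟨E⟩ = Σ EᵢPᵢ = 0.87239 meV.
S/k_B = ln Z + ⟨E⟩/kT = ln(3.0099) + 0.87239/57.6 = 1.1019 + 0.015146 = 1.12.

1.12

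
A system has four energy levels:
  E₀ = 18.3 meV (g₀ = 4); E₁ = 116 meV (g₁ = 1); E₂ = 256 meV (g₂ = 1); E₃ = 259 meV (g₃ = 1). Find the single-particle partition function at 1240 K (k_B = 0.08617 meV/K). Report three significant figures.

k_BT = 0.08617 × 1240 K = 106.85 meV.
Eᵢ/kT = 0.17127, 1.0856, 2.3959, 2.4240.
Z = Σ gᵢe^(−Eᵢ/kT) = 4·e^(−0.17127) + 1·e^(−1.0856) + 1·e^(−2.3959) + 1·e^(−2.4240) = 3.3704 + 0.33770 + 0.091091 + 0.088567 = 3.8878.

Z = 3.89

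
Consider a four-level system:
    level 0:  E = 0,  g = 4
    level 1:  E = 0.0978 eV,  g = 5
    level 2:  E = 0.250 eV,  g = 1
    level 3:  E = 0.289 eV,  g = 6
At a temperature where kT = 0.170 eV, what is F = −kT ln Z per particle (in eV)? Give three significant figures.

-0.356 eV

Eᵢ/kT = 0, 0.57529, 1.4706, 1.7000.
Z = Σ gᵢe^(−Eᵢ/kT) = 4·e^(−0) + 5·e^(−0.57529) + 1·e^(−1.4706) + 6·e^(−1.7000) = 4.0000 + 2.8127 + 0.22979 + 1.0961 = 8.1386.
F = −kT ln Z = −0.170 × ln(8.1386) = −0.170 × 2.0966 = -0.356 eV.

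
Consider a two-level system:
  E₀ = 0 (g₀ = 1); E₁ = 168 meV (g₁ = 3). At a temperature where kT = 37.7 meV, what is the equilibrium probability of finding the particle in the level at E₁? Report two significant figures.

Eᵢ/kT = 0, 4.456.
Z = Σ gᵢe^(−Eᵢ/kT) = 1·e^(−0) + 3·e^(−4.456) = 1.000 + 0.03483 = 1.035.
P₁ = g₁ e^(−E₁/kT) / Z = 0.03483/1.035 = 0.034.

0.034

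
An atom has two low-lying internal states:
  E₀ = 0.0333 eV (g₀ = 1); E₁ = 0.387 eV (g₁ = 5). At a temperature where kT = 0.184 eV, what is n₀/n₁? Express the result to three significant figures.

n₀/n₁ = (g₀/g₁) exp[−(E₀−E₁)/kT] = (1/5) × exp(−(-0.3537 eV)/(0.184 eV)) = (1/5) × exp(1.9223) = 1.37.

1.37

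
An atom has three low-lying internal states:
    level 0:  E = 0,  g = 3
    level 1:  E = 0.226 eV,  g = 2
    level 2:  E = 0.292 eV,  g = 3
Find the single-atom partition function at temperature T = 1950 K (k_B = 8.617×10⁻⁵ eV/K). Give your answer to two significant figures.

k_BT = 8.617×10⁻⁵ × 1950 K = 0.1680 eV.
Eᵢ/kT = 0, 1.345, 1.738.
Z = Σ gᵢe^(−Eᵢ/kT) = 3·e^(−0) + 2·e^(−1.345) + 3·e^(−1.738) = 3.000 + 0.5211 + 0.5276 = 4.049.

Z = 4.0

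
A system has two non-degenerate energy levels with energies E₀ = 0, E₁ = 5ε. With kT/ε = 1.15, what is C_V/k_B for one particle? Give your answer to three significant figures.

Eᵢ/kT = 0, 4.3478.
Z = Σ e^(−Eᵢ/kT) = e^(−0) + e^(−4.3478) = 1.0000 + 0.012935 = 1.0129.
⟨E⟩ = 0.063851 ε, ⟨E²⟩ = 0.31926 ε².
C_V/k_B = (⟨E²⟩ − ⟨E⟩²)/(kT)² = (0.31926 − 0.0040770)/1.3225 = 0.238.

0.238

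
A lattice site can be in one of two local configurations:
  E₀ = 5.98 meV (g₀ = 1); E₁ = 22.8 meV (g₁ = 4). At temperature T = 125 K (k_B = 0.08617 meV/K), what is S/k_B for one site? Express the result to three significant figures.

k_BT = 0.08617 × 125 K = 10.771 meV.
Eᵢ/kT = 0.55519, 2.1168.
Z = Σ gᵢe^(−Eᵢ/kT) = 1·e^(−0.55519) + 4·e^(−2.1168) = 0.57396 + 0.48167 = 1.0556.
⟨E⟩ = Σ EᵢPᵢ = 13.655 meV.
S/k_B = ln Z + ⟨E⟩/kT = ln(1.0556) + 13.655/10.771 = 0.054109 + 1.2678 = 1.32.

1.32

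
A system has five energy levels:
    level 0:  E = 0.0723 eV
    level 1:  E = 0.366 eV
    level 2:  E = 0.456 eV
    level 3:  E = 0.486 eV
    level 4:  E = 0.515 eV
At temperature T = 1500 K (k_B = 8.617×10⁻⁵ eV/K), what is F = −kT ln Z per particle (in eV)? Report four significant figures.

0.04578 eV

k_BT = 8.617×10⁻⁵ × 1500 K = 0.129255 eV.
Eᵢ/kT = 0.559359, 2.83161, 3.52791, 3.76001, 3.98437.
Z = Σ e^(−Eᵢ/kT) = e^(−0.559359) + e^(−2.83161) + e^(−3.52791) + e^(−3.76001) + e^(−3.98437) = 0.571575 + 0.0589179 + 0.0293662 + 0.0232835 + 0.0186042 = 0.701747.
F = −kT ln Z = −0.129255 × ln(0.701747) = −0.129255 × -0.354182 = 0.04578 eV.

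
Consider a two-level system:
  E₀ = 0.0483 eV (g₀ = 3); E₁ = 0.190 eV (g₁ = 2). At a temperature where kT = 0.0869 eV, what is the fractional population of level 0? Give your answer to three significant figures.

0.885

Eᵢ/kT = 0.55581, 2.1864.
Z = Σ gᵢe^(−Eᵢ/kT) = 3·e^(−0.55581) + 2·e^(−2.1864) = 1.7208 + 0.22464 = 1.9454.
P₀ = g₀ e^(−E₀/kT) / Z = 1.7208/1.9454 = 0.885.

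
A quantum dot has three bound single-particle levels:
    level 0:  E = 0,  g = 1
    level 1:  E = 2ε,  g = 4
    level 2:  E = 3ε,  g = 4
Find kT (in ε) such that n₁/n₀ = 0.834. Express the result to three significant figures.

n₁/n₀ = (g₁/g₀) exp[−(E₁−E₀)/kT] = 0.834.
⇒ (E₁−E₀)/kT = ln((4/1)/0.834) = ln(4.7962) = 1.5678.
kT = 2ε / 1.5678 = 1.28 ε.

1.28 ε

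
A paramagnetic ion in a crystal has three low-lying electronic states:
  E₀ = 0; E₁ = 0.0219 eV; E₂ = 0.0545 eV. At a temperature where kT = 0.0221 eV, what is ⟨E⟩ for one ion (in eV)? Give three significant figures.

Eᵢ/kT = 0, 0.99095, 2.4661.
Z = Σ e^(−Eᵢ/kT) = e^(−0) + e^(−0.99095) + e^(−2.4661) = 1.0000 + 0.37122 + 0.084915 = 1.4561.
⟨E⟩ = Σ Eᵢ e^(−Eᵢ/kT) / Z = (0·1.0000 + 0.0219·0.37122 + 0.0545·0.084915) / 1.4561 = 0.00876 eV.

0.00876 eV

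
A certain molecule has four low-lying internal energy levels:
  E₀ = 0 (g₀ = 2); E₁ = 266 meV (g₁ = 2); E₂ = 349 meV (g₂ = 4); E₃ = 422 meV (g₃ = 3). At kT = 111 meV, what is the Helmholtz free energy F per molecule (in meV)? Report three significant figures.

Eᵢ/kT = 0, 2.3964, 3.1441, 3.8018.
Z = Σ gᵢe^(−Eᵢ/kT) = 2·e^(−0) + 2·e^(−2.3964) + 4·e^(−3.1441) + 3·e^(−3.8018) = 2.0000 + 0.18209 + 0.17242 + 0.066992 = 2.4215.
F = −kT ln Z = −111 × ln(2.4215) = −111 × 0.88439 = -98.2 meV.

-98.2 meV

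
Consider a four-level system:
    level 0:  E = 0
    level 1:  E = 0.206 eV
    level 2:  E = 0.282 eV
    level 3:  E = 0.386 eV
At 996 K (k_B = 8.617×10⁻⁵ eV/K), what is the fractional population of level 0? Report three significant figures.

0.878

k_BT = 8.617×10⁻⁵ × 996 K = 0.085825 eV.
Eᵢ/kT = 0, 2.4002, 3.2858, 4.4975.
Z = Σ e^(−Eᵢ/kT) = e^(−0) + e^(−2.4002) + e^(−3.2858) + e^(−4.4975) = 1.0000 + 0.090700 + 0.037411 + 0.011137 = 1.1392.
P₀ = e^(−E₀/kT) / Z = 1.0000/1.1392 = 0.878.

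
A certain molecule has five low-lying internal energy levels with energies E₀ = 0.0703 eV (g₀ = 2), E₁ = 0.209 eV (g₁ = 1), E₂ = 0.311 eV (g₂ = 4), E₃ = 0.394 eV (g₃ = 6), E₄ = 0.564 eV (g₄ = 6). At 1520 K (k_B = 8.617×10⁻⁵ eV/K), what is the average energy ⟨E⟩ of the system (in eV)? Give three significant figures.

0.190 eV

k_BT = 8.617×10⁻⁵ × 1520 K = 0.13098 eV.
Eᵢ/kT = 0.53672, 1.5957, 2.3744, 3.0081, 4.3060.
Z = Σ gᵢe^(−Eᵢ/kT) = 2·e^(−0.53672) + 1·e^(−1.5957) + 4·e^(−2.3744) + 6·e^(−3.0081) + 6·e^(−4.3060) = 1.1693 + 0.20277 + 0.37228 + 0.29631 + 0.080924 = 2.1216.
⟨E⟩ = Σ Eᵢ gᵢe^(−Eᵢ/kT) / Z = (0.0703·1.1693 + 0.209·0.20277 + 0.311·0.37228 + 0.394·0.29631 + 0.564·0.080924) / 2.1216 = 0.190 eV.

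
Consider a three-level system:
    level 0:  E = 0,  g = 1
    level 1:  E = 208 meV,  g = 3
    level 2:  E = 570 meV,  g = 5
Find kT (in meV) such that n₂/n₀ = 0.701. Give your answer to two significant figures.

290 meV

n₂/n₀ = (g₂/g₀) exp[−(E₂−E₀)/kT] = 0.701.
⇒ (E₂−E₀)/kT = ln((5/1)/0.701) = ln(7.133) = 1.965.
kT = 570 meV / 1.965 = 290 meV.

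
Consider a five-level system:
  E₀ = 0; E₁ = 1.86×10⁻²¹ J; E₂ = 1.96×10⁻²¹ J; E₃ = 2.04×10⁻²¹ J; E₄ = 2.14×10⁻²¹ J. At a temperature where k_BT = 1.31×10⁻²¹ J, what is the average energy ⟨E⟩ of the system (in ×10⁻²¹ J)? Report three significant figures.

Eᵢ/kT = 0, 1.4198, 1.4962, 1.5573, 1.6336.
Z = Σ e^(−Eᵢ/kT) = e^(−0) + e^(−1.4198) + e^(−1.4962) + e^(−1.5573) + e^(−1.6336) = 1.0000 + 0.24176 + 0.22398 + 0.21070 + 0.19523 = 1.8717.
⟨E⟩ = Σ Eᵢ e^(−Eᵢ/kT) / Z = (0·1.0000 + 1.86·0.24176 + 1.96·0.22398 + 2.04·0.21070 + 2.14·0.19523) / 1.8717 = 0.928 ×10⁻²¹ J.

0.928 ×10⁻²¹ J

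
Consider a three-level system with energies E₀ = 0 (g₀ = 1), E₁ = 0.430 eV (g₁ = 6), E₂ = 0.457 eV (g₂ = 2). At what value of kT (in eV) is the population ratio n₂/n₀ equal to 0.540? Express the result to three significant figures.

n₂/n₀ = (g₂/g₀) exp[−(E₂−E₀)/kT] = 0.540.
⇒ (E₂−E₀)/kT = ln((2/1)/0.540) = ln(3.7037) = 1.3093.
kT = 0.457 eV / 1.3093 = 0.349 eV.

0.349 eV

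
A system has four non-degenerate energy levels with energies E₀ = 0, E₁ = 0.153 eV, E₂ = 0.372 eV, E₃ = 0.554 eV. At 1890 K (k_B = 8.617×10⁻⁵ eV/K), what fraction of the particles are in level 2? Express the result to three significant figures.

k_BT = 8.617×10⁻⁵ × 1890 K = 0.16286 eV.
Eᵢ/kT = 0, 0.93946, 2.2842, 3.4017.
Z = Σ e^(−Eᵢ/kT) = e^(−0) + e^(−0.93946) + e^(−2.2842) + e^(−3.4017) = 1.0000 + 0.39084 + 0.10186 + 0.033317 = 1.5260.
P₂ = e^(−E₂/kT) / Z = 0.10186/1.5260 = 0.0667.

0.0667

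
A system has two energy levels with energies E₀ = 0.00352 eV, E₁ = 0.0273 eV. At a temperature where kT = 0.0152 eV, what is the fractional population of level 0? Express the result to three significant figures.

0.827

Eᵢ/kT = 0.23158, 1.7961.
Z = Σ e^(−Eᵢ/kT) = e^(−0.23158) + e^(−1.7961) = 0.79328 + 0.16594 = 0.95922.
P₀ = e^(−E₀/kT) / Z = 0.79328/0.95922 = 0.827.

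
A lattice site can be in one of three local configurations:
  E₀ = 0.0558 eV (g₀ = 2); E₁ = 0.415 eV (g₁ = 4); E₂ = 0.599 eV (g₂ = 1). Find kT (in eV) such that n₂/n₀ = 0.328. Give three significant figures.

1.29 eV

n₂/n₀ = (g₂/g₀) exp[−(E₂−E₀)/kT] = 0.328.
⇒ (E₂−E₀)/kT = ln((1/2)/0.328) = ln(1.5244) = 0.42160.
kT = 0.5432 eV / 0.42160 = 1.29 eV.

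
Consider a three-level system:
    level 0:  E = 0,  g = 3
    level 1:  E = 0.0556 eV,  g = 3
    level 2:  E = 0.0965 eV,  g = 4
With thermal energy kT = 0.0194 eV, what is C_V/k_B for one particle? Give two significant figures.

0.61

Eᵢ/kT = 0, 2.866, 4.974.
Z = Σ gᵢe^(−Eᵢ/kT) = 3·e^(−0) + 3·e^(−2.866) + 4·e^(−4.974) = 3.000 + 0.1708 + 0.02766 = 3.198.
⟨E⟩ = 0.003804 eV, ⟨E²⟩ = 0.0002456 eV².
C_V/k_B = (⟨E²⟩ − ⟨E⟩²)/(kT)² = (0.0002456 − 0.00001447)/0.0003764 = 0.61.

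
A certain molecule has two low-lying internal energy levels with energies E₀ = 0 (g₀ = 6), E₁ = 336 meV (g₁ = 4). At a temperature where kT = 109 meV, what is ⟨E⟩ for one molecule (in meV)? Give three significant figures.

Eᵢ/kT = 0, 3.0826.
Z = Σ gᵢe^(−Eᵢ/kT) = 6·e^(−0) + 4·e^(−3.0826) = 6.0000 + 0.18336 = 6.1834.
⟨E⟩ = Σ Eᵢ gᵢe^(−Eᵢ/kT) / Z = (0·6.0000 + 336·0.18336) / 6.1834 = 9.96 meV.

9.96 meV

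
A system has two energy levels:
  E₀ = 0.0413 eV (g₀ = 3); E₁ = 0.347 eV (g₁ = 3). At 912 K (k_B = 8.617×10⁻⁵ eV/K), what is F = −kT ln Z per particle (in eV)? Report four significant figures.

k_BT = 8.617×10⁻⁵ × 912 K = 0.0785870 eV.
Eᵢ/kT = 0.525532, 4.41549.
Z = Σ gᵢe^(−Eᵢ/kT) = 3·e^(−0.525532) + 3·e^(−4.41549) = 1.77372 + 0.0362659 = 1.80999.
F = −kT ln Z = −0.0785870 × ln(1.80999) = −0.0785870 × 0.593321 = -0.04663 eV.

-0.04663 eV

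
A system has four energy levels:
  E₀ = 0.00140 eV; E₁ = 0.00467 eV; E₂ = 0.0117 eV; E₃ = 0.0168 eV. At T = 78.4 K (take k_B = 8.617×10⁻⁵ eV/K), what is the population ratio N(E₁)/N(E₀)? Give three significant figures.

k_BT = 8.617×10⁻⁵ × 78.4 K = 0.0067557 eV.
n₁/n₀ = exp[−(E₁−E₀)/kT] = exp(−(0.00327 eV)/(0.0067557 eV)) = exp(-0.48404) = 0.616.

0.616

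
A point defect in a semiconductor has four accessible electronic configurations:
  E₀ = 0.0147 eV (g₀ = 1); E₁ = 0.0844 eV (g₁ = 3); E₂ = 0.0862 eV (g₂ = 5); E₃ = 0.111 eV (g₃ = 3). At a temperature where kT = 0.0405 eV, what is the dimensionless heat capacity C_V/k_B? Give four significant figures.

0.8391

Eᵢ/kT = 0.362963, 2.08395, 2.12840, 2.74074.
Z = Σ gᵢe^(−Eᵢ/kT) = 1·e^(−0.362963) + 3·e^(−2.08395) + 5·e^(−2.12840) + 3·e^(−2.74074) = 0.695612 + 0.373313 + 0.595138 + 0.193568 = 1.85763.
⟨E⟩ = 0.0616485 eV, ⟨E²⟩ = 0.00517684 eV².
C_V/k_B = (⟨E²⟩ − ⟨E⟩²)/(kT)² = (0.00517684 − 0.00380054)/0.00164025 = 0.8391.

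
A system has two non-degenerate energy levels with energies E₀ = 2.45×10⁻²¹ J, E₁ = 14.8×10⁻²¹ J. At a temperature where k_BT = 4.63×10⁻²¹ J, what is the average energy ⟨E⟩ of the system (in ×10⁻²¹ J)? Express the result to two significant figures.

Eᵢ/kT = 0.5292, 3.197.
Z = Σ e^(−Eᵢ/kT) = e^(−0.5292) + e^(−3.197) = 0.5891 + 0.04088 = 0.6300.
⟨E⟩ = Σ Eᵢ e^(−Eᵢ/kT) / Z = (2.45·0.5891 + 14.8·0.04088) / 0.6300 = 3.3 ×10⁻²¹ J.

3.3 ×10⁻²¹ J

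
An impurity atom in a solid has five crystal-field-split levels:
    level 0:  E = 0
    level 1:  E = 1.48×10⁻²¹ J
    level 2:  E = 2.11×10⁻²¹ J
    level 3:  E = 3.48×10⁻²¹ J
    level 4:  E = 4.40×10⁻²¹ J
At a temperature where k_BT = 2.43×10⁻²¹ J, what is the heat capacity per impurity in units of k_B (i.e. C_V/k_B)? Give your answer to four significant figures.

0.3348

Eᵢ/kT = 0, 0.609053, 0.868313, 1.43210, 1.81070.
Z = Σ e^(−Eᵢ/kT) = e^(−0) + e^(−0.609053) + e^(−0.868313) + e^(−1.43210) + e^(−1.81070) = 1.00000 + 0.543866 + 0.419659 + 0.238807 + 0.163540 = 2.36587.
⟨E⟩ = 1.36991, ⟨E²⟩ = 3.85390.
C_V/k_B = (⟨E²⟩ − ⟨E⟩²)/(kT)² = (3.85390 − 1.87665)/5.90490 = 0.3348.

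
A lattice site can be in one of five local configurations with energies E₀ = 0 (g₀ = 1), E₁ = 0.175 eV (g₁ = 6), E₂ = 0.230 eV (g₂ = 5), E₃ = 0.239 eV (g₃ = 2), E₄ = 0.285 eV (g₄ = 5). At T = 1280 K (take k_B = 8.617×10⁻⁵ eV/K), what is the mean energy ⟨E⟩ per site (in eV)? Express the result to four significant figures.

0.1505 eV

k_BT = 8.617×10⁻⁵ × 1280 K = 0.110298 eV.
Eᵢ/kT = 0, 1.58661, 2.08526, 2.16686, 2.58391.
Z = Σ gᵢe^(−Eᵢ/kT) = 1·e^(−0) + 6·e^(−1.58661) + 5·e^(−2.08526) + 2·e^(−2.16686) + 5·e^(−2.58391) = 1.00000 + 1.22771 + 0.621374 + 0.229073 + 0.377392 = 3.45555.
⟨E⟩ = Σ Eᵢ gᵢe^(−Eᵢ/kT) / Z = (0·1.00000 + 0.175·1.22771 + 0.230·0.621374 + 0.239·0.229073 + 0.285·0.377392) / 3.45555 = 0.1505 eV.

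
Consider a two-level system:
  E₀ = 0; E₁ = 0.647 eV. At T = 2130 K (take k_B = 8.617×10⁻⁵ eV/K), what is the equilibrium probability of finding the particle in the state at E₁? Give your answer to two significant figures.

0.029

k_BT = 8.617×10⁻⁵ × 2130 K = 0.1835 eV.
Eᵢ/kT = 0, 3.526.
Z = Σ e^(−Eᵢ/kT) = e^(−0) + e^(−3.526) = 1.000 + 0.02942 = 1.029.
P₁ = e^(−E₁/kT) / Z = 0.02942/1.029 = 0.029.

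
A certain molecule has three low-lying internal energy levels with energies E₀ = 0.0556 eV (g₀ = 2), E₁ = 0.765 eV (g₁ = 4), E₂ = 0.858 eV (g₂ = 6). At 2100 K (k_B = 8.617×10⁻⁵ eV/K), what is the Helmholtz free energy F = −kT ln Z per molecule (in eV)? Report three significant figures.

-0.0830 eV

k_BT = 8.617×10⁻⁵ × 2100 K = 0.18096 eV.
Eᵢ/kT = 0.30725, 4.2275, 4.7414.
Z = Σ gᵢe^(−Eᵢ/kT) = 2·e^(−0.30725) + 4·e^(−4.2275) + 6·e^(−4.7414) = 1.4709 + 0.058355 + 0.052359 = 1.5816.
F = −kT ln Z = −0.18096 × ln(1.5816) = −0.18096 × 0.45844 = -0.0830 eV.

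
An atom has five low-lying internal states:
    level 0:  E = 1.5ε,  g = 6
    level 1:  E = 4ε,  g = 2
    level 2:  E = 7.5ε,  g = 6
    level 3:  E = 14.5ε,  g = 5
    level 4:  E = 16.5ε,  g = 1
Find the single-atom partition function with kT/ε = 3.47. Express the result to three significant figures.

Eᵢ/kT = 0.43228, 1.1527, 2.1614, 4.1787, 4.7550.
Z = Σ gᵢe^(−Eᵢ/kT) = 6·e^(−0.43228) + 2·e^(−1.1527) + 6·e^(−2.1614) + 5·e^(−4.1787) + 1·e^(−4.7550) = 3.8942 + 0.63157 + 0.69098 + 0.076592 + 0.0086085 = 5.3020.

Z = 5.30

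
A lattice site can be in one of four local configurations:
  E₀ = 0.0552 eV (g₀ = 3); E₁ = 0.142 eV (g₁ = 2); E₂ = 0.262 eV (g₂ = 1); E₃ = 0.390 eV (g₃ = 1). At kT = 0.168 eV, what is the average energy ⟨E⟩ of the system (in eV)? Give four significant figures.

Eᵢ/kT = 0.328571, 0.845238, 1.55952, 2.32143.
Z = Σ gᵢe^(−Eᵢ/kT) = 3·e^(−0.328571) + 2·e^(−0.845238) + 1·e^(−1.55952) + 1·e^(−2.32143) = 2.15986 + 0.858910 + 0.210237 + 0.0981332 = 3.32714.
⟨E⟩ = Σ Eᵢ gᵢe^(−Eᵢ/kT) / Z = (0.0552·2.15986 + 0.142·0.858910 + 0.262·0.210237 + 0.390·0.0981332) / 3.32714 = 0.1005 eV.

0.1005 eV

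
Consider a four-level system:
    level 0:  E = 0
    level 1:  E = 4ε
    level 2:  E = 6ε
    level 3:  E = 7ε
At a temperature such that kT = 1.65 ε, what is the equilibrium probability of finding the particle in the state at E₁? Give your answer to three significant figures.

Eᵢ/kT = 0, 2.4242, 3.6364, 4.2424.
Z = Σ e^(−Eᵢ/kT) = e^(−0) + e^(−2.4242) + e^(−3.6364) + e^(−4.2424) = 1.0000 + 0.088549 + 0.026347 + 0.014373 = 1.1293.
P₁ = e^(−E₁/kT) / Z = 0.088549/1.1293 = 0.0784.

0.0784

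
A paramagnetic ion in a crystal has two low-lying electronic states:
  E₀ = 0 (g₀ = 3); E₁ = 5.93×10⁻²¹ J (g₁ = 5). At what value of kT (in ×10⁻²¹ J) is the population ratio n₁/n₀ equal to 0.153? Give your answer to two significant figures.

2.5 ×10⁻²¹ J

n₁/n₀ = (g₁/g₀) exp[−(E₁−E₀)/kT] = 0.153.
⇒ (E₁−E₀)/kT = ln((5/3)/0.153) = ln(10.89) = 2.388.
kT = 5.93 ×10⁻²¹ J / 2.388 = 2.5 ×10⁻²¹ J.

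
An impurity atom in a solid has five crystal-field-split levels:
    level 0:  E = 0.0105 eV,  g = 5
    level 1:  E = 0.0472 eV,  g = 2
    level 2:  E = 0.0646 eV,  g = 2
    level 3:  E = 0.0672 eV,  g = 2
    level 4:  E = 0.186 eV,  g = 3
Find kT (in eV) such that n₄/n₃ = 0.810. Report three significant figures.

n₄/n₃ = (g₄/g₃) exp[−(E₄−E₃)/kT] = 0.810.
⇒ (E₄−E₃)/kT = ln((3/2)/0.810) = ln(1.8519) = 0.61621.
kT = 0.1188 eV / 0.61621 = 0.193 eV.

0.193 eV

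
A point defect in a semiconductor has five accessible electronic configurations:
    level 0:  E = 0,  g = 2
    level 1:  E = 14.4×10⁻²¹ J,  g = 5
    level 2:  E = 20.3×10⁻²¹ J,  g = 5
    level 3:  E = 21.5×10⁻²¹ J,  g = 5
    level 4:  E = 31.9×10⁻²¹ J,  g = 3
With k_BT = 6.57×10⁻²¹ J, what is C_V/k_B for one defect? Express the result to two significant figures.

1.7

Eᵢ/kT = 0, 2.192, 3.090, 3.272, 4.855.
Z = Σ gᵢe^(−Eᵢ/kT) = 2·e^(−0) + 5·e^(−2.192) + 5·e^(−3.090) + 5·e^(−3.272) + 3·e^(−4.855) = 2.000 + 0.5585 + 0.2275 + 0.1897 + 0.02337 = 2.999.
⟨E⟩ = 5.830, ⟨E²⟩ = 107.0.
C_V/k_B = (⟨E²⟩ − ⟨E⟩²)/(kT)² = (107.0 − 33.99)/43.16 = 1.7.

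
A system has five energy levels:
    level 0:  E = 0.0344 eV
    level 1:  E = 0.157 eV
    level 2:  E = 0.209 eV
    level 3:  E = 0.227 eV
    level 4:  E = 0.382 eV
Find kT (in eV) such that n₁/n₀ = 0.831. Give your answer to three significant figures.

n₁/n₀ = exp[−(E₁−E₀)/kT] = 0.831.
⇒ (E₁−E₀)/kT = ln(1/0.831) = ln(1.2034) = 0.18515.
kT = 0.1226 eV / 0.18515 = 0.662 eV.

0.662 eV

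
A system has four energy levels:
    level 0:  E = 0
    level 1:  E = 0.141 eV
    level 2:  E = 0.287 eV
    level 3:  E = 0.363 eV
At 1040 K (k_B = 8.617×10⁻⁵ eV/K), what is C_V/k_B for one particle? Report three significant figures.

0.788

k_BT = 8.617×10⁻⁵ × 1040 K = 0.089617 eV.
Eᵢ/kT = 0, 1.5734, 3.2025, 4.0506.
Z = Σ e^(−Eᵢ/kT) = e^(−0) + e^(−1.5734) + e^(−3.2025) + e^(−4.0506) = 1.0000 + 0.20734 + 0.040660 + 0.017412 = 1.2654.
⟨E⟩ = 0.037320 eV, ⟨E²⟩ = 0.0077174 eV².
C_V/k_B = (⟨E²⟩ − ⟨E⟩²)/(kT)² = (0.0077174 − 0.0013928)/0.0080312 = 0.788.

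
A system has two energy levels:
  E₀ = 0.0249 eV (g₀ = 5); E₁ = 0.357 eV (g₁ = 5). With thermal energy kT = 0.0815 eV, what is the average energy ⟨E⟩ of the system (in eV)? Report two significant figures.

Eᵢ/kT = 0.3055, 4.380.
Z = Σ gᵢe^(−Eᵢ/kT) = 5·e^(−0.3055) + 5·e^(−4.380) = 3.684 + 0.06263 = 3.747.
⟨E⟩ = Σ Eᵢ gᵢe^(−Eᵢ/kT) / Z = (0.0249·3.684 + 0.357·0.06263) / 3.747 = 0.030 eV.

0.030 eV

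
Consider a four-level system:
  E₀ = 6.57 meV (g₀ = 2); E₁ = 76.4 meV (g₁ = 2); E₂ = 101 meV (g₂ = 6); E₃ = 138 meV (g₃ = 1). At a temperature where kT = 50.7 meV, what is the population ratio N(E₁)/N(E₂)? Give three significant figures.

0.542

n₁/n₂ = (g₁/g₂) exp[−(E₁−E₂)/kT] = (2/6) × exp(−(-24.6 meV)/(50.7 meV)) = (2/6) × exp(0.48521) = 0.542.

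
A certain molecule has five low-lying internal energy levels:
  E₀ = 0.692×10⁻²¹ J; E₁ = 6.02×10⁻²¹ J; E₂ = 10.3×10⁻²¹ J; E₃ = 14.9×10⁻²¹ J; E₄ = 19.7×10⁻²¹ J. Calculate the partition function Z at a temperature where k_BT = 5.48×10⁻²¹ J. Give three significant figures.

Z = 1.46

Eᵢ/kT = 0.12628, 1.0985, 1.8796, 2.7190, 3.5949.
Z = Σ e^(−Eᵢ/kT) = e^(−0.12628) + e^(−1.0985) + e^(−1.8796) + e^(−2.7190) + e^(−3.5949) = 0.88137 + 0.33337 + 0.15265 + 0.065941 + 0.027463 = 1.4608.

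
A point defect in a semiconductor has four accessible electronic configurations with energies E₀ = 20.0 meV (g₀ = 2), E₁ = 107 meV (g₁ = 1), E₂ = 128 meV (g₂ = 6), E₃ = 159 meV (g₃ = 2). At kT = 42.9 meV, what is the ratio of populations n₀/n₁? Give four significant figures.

n₀/n₁ = (g₀/g₁) exp[−(E₀−E₁)/kT] = (2/1) × exp(−(-87.0 meV)/(42.9 meV)) = (2/1) × exp(2.02797) = 15.20.

15.20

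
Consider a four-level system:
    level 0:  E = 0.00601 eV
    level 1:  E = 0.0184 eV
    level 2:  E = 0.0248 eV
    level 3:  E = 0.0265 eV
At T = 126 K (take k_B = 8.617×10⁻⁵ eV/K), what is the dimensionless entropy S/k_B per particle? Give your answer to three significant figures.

1.08

k_BT = 8.617×10⁻⁵ × 126 K = 0.010857 eV.
Eᵢ/kT = 0.55356, 1.6948, 2.2842, 2.4408.
Z = Σ e^(−Eᵢ/kT) = e^(−0.55356) + e^(−1.6948) + e^(−2.2842) + e^(−2.4408) = 0.57490 + 0.18364 + 0.10186 + 0.087091 = 0.94749.
⟨E⟩ = Σ EᵢPᵢ = 0.012315 eV.
S/k_B = ln Z + ⟨E⟩/kT = ln(0.94749) + 0.012315/0.010857 = -0.053939 + 1.1343 = 1.08.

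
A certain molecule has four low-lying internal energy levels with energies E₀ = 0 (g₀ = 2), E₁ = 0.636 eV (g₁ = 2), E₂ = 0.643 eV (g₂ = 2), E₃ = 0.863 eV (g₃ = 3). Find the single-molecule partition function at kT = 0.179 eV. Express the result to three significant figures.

Eᵢ/kT = 0, 3.5531, 3.5922, 4.8212.
Z = Σ gᵢe^(−Eᵢ/kT) = 2·e^(−0) + 2·e^(−3.5531) + 2·e^(−3.5922) + 3·e^(−4.8212) = 2.0000 + 0.057271 + 0.055075 + 0.024171 = 2.1365.

Z = 2.14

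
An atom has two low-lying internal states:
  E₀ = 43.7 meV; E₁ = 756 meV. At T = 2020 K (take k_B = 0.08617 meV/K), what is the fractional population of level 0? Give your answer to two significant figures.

0.98

k_BT = 0.08617 × 2020 K = 174.1 meV.
Eᵢ/kT = 0.2510, 4.342.
Z = Σ e^(−Eᵢ/kT) = e^(−0.2510) + e^(−4.342) = 0.7780 + 0.01301 = 0.7910.
P₀ = e^(−E₀/kT) / Z = 0.7780/0.7910 = 0.98.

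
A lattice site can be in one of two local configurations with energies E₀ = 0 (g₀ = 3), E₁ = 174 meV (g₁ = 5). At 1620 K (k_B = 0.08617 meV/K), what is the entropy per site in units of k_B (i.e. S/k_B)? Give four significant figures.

1.894

k_BT = 0.08617 × 1620 K = 139.595 meV.
Eᵢ/kT = 0, 1.24646.
Z = Σ gᵢe^(−Eᵢ/kT) = 3·e^(−0) + 5·e^(−1.24646) = 3.00000 + 1.43760 = 4.43760.
⟨E⟩ = Σ EᵢPᵢ = 56.3688 meV.
S/k_B = ln Z + ⟨E⟩/kT = ln(4.43760) + 56.3688/139.595 = 1.49011 + 0.403802 = 1.894.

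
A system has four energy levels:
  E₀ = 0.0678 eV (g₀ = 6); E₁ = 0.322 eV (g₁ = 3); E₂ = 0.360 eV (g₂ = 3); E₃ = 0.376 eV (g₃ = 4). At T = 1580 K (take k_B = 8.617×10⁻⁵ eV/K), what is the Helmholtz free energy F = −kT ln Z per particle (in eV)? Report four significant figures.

k_BT = 8.617×10⁻⁵ × 1580 K = 0.136149 eV.
Eᵢ/kT = 0.497984, 2.36506, 2.64416, 2.76168.
Z = Σ gᵢe^(−Eᵢ/kT) = 6·e^(−0.497984) + 3·e^(−2.36506) + 3·e^(−2.64416) + 4·e^(−2.76168) = 3.64653 + 0.281831 + 0.213195 + 0.252742 = 4.39430.
F = −kT ln Z = −0.136149 × ln(4.39430) = −0.136149 × 1.48031 = -0.2015 eV.

-0.2015 eV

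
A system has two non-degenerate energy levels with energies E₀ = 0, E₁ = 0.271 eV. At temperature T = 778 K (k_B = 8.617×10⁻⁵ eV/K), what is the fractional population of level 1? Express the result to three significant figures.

0.0173

k_BT = 8.617×10⁻⁵ × 778 K = 0.067040 eV.
Eᵢ/kT = 0, 4.0424.
Z = Σ e^(−Eᵢ/kT) = e^(−0) + e^(−4.0424) = 1.0000 + 0.017555 = 1.0176.
P₁ = e^(−E₁/kT) / Z = 0.017555/1.0176 = 0.0173.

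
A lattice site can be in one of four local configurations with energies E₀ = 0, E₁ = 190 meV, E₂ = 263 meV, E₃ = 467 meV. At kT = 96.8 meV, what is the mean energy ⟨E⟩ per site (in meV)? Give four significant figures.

39.37 meV

Eᵢ/kT = 0, 1.96281, 2.71694, 4.82438.
Z = Σ e^(−Eᵢ/kT) = e^(−0) + e^(−1.96281) + e^(−2.71694) + e^(−4.82438) = 1.00000 + 0.140463 + 0.0660766 + 0.00803153 = 1.21457.
⟨E⟩ = Σ Eᵢ e^(−Eᵢ/kT) / Z = (0·1.00000 + 190·0.140463 + 263·0.0660766 + 467·0.00803153) / 1.21457 = 39.37 meV.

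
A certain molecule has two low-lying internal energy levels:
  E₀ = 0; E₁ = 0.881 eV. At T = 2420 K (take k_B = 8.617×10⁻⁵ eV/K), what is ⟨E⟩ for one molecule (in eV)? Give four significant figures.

0.01270 eV

k_BT = 8.617×10⁻⁵ × 2420 K = 0.208531 eV.
Eᵢ/kT = 0, 4.22479.
Z = Σ e^(−Eᵢ/kT) = e^(−0) + e^(−4.22479) = 1.00000 + 0.0146284 = 1.01463.
⟨E⟩ = Σ Eᵢ e^(−Eᵢ/kT) / Z = (0·1.00000 + 0.881·0.0146284) / 1.01463 = 0.01270 eV.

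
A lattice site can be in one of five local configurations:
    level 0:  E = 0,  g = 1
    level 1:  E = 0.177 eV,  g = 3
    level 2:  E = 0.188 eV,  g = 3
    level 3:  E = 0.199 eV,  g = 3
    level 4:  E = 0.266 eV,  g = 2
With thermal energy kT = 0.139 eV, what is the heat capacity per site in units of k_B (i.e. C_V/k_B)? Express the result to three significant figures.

0.424

Eᵢ/kT = 0, 1.2734, 1.3525, 1.4317, 1.9137.
Z = Σ gᵢe^(−Eᵢ/kT) = 1·e^(−0) + 3·e^(−1.2734) + 3·e^(−1.3525) + 3·e^(−1.4317) + 2·e^(−1.9137) = 1.0000 + 0.83964 + 0.77578 + 0.71671 + 0.29507 = 3.6272.
⟨E⟩ = 0.14214 eV, ⟨E²⟩ = 0.028392 eV².
C_V/k_B = (⟨E²⟩ − ⟨E⟩²)/(kT)² = (0.028392 − 0.020204)/0.019321 = 0.424.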